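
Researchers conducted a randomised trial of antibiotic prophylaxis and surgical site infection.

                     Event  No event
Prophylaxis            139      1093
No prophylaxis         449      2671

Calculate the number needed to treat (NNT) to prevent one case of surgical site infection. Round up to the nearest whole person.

33

Risk in treated group = 139/1232 = 0.11282; risk in control = 449/3120 = 0.14391.
Absolute risk reduction = 0.14391 − 0.11282 = 0.03109
NNT = 1 / ARR = 1 / 0.03109 = 32.169 → round up → 33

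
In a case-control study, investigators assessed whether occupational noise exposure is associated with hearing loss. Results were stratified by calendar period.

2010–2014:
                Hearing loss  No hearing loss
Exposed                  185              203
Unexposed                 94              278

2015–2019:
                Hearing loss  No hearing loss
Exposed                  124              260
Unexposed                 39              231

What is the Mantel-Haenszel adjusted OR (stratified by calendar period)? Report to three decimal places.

2.745

OR_MH = Σ(aᵢdᵢ/nᵢ) / Σ(bᵢcᵢ/nᵢ), where nᵢ is the stratum total.
Stratum 1 (2010–2014): n = 760; a·d/n = 185·278/760 = 67.6711; b·c/n = 203·94/760 = 25.1079
Stratum 2 (2015–2019): n = 654; a·d/n = 124·231/654 = 43.7982; b·c/n = 260·39/654 = 15.5046
OR_MH = (67.6711 + 43.7982) / (25.1079 + 15.5046) = 111.4692 / 40.6125 = 2.74470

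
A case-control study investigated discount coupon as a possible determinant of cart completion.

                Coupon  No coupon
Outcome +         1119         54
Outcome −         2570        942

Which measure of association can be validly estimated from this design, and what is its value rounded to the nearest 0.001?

Reading the table with exposure as columns: a = 1119 (Coupon, case), b = 2570 (Coupon, non-case), c = 54 (No coupon, case), d = 942.
This is a case-control study: participants were sampled on outcome status, so risks in the source population cannot be estimated directly — relative risk is not valid here. The odds ratio is the appropriate measure.
OR = (a·d)/(b·c) = (1119 × 942) / (2570 × 54) = 1054098 / 138780 = 7.59546

7.595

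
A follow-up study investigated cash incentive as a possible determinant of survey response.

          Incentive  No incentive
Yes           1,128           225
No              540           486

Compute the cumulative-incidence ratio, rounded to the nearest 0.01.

2.14

Reading the table with exposure as columns: a = 1128 (Incentive, case), b = 540 (Incentive, non-case), c = 225 (No incentive, case), d = 486.
Risk in exposed = 1128/1668 = 0.67626; risk in unexposed = 225/711 = 0.31646.
RR = 0.67626 / 0.31646 = 2.13698
The risk among the exposed is 2.14 times that among the unexposed.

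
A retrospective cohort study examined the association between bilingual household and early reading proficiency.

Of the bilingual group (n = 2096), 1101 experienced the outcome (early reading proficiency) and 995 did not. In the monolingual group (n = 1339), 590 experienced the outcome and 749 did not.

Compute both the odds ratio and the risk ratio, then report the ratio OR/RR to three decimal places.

1.178

From the description: a = 1101, b = 995, c = 590, d = 749.
OR = (1101·749)/(995·590) = 824649/587050 = 1.40473
Risk in exposed = 1101/2096 = 0.52529; risk in unexposed = 590/1339 = 0.44063; RR = 1.19213
OR/RR = 1.40473 / 1.19213 = 1.17834
The outcome is not rare, so the OR lies further from 1 than the RR.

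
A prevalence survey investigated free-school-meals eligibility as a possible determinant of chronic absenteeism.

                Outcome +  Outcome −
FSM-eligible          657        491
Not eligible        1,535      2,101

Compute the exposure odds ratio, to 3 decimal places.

1.831

Cells: a = 657, b = 491, c = 1535, d = 2101.
OR = (a·d)/(b·c) = (657 × 2101) / (491 × 1535) = 1380357 / 753685 = 1.83148
The odds of chronic absenteeism are about 1.83 times as high in the fsm-eligible group.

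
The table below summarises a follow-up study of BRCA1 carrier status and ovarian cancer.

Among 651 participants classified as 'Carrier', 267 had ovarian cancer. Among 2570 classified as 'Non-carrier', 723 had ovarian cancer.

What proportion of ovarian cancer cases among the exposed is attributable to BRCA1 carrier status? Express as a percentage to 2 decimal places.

31.41

From the description: a = 267, b = 384, c = 723, d = 1847.
Risk in exposed = 267/651 = 0.41014; risk in unexposed = 723/2570 = 0.28132.
RR = 0.41014/0.28132 = 1.45789
AR% = (RR − 1)/RR × 100 = (1.45789 − 1)/1.45789 × 100 = 31.4078%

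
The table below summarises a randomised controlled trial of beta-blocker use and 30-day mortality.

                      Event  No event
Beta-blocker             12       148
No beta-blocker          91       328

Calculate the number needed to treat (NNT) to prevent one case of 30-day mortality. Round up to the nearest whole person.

Risk in treated group = 12/160 = 0.07500; risk in control = 91/419 = 0.21718.
Absolute risk reduction = 0.21718 − 0.07500 = 0.14218
NNT = 1 / ARR = 1 / 0.14218 = 7.033 → round up → 8

8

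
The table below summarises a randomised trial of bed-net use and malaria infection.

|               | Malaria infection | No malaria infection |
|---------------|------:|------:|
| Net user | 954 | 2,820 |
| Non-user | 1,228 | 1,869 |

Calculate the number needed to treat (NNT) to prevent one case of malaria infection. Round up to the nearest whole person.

7

Risk in treated group = 954/3774 = 0.25278; risk in control = 1228/3097 = 0.39651.
Absolute risk reduction = 0.39651 − 0.25278 = 0.14373
NNT = 1 / ARR = 1 / 0.14373 = 6.957 → round up → 7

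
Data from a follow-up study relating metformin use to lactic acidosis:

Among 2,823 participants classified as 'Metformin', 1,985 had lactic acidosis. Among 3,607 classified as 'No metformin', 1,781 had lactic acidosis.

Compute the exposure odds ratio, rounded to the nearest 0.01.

2.43

From the description: a = 1985, b = 838, c = 1781, d = 1826.
OR = (a·d)/(b·c) = (1985 × 1826) / (838 × 1781) = 3624610 / 1492478 = 2.42859
The odds of lactic acidosis are about 2.43 times as high in the metformin group.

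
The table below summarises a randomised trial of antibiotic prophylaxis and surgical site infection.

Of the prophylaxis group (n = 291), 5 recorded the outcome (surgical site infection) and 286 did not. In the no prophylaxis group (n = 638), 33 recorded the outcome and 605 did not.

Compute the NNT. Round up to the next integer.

29

Risk in treated group = 5/291 = 0.01718; risk in control = 33/638 = 0.05172.
Absolute risk reduction = 0.05172 − 0.01718 = 0.03454
NNT = 1 / ARR = 1 / 0.03454 = 28.950 → round up → 29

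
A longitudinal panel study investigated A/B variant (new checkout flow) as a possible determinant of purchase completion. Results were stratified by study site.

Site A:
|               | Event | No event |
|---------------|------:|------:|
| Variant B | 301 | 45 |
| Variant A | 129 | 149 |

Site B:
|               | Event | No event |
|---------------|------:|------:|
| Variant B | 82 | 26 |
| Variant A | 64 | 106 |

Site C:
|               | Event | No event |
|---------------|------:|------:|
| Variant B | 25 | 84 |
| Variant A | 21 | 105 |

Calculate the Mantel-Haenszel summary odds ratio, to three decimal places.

OR_MH = Σ(aᵢdᵢ/nᵢ) / Σ(bᵢcᵢ/nᵢ), where nᵢ is the stratum total.
Stratum 1 (Site A): n = 624; a·d/n = 301·149/624 = 71.8734; b·c/n = 45·129/624 = 9.3029
Stratum 2 (Site B): n = 278; a·d/n = 82·106/278 = 31.2662; b·c/n = 26·64/278 = 5.9856
Stratum 3 (Site C): n = 235; a·d/n = 25·105/235 = 11.1702; b·c/n = 84·21/235 = 7.5064
OR_MH = (71.8734 + 31.2662 + 11.1702) / (9.3029 + 5.9856 + 7.5064) = 114.3098 / 22.7949 = 5.01471

5.015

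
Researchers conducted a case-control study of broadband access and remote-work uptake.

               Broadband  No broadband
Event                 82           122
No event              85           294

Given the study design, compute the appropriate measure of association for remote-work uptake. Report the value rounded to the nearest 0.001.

Reading the table with exposure as columns: a = 82 (Broadband, case), b = 85 (Broadband, non-case), c = 122 (No broadband, case), d = 294.
This is a case-control study: participants were sampled on outcome status, so risks in the source population cannot be estimated directly — relative risk is not valid here. The odds ratio is the appropriate measure.
OR = (a·d)/(b·c) = (82 × 294) / (85 × 122) = 24108 / 10370 = 2.32478

2.325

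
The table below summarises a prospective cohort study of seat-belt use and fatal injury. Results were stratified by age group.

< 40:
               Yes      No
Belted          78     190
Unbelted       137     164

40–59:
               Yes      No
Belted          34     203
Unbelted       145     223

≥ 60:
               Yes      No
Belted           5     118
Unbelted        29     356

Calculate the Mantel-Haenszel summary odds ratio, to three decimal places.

0.381

OR_MH = Σ(aᵢdᵢ/nᵢ) / Σ(bᵢcᵢ/nᵢ), where nᵢ is the stratum total.
Stratum 1 (< 40): n = 569; a·d/n = 78·164/569 = 22.4815; b·c/n = 190·137/569 = 45.7469
Stratum 2 (40–59): n = 605; a·d/n = 34·223/605 = 12.5322; b·c/n = 203·145/605 = 48.6529
Stratum 3 (≥ 60): n = 508; a·d/n = 5·356/508 = 3.5039; b·c/n = 118·29/508 = 6.7362
OR_MH = (22.4815 + 12.5322 + 3.5039) / (45.7469 + 48.6529 + 6.7362) = 38.5177 / 101.1360 = 0.38085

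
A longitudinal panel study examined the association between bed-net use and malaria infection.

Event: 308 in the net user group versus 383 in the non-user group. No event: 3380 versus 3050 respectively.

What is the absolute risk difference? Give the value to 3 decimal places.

From the description: a = 308, b = 3380, c = 383, d = 3050.
Risk in exposed = 308/3688 = 0.083514; risk in unexposed = 383/3433 = 0.111564.
Risk difference = 0.083514 − 0.111564 = -0.028050

-0.028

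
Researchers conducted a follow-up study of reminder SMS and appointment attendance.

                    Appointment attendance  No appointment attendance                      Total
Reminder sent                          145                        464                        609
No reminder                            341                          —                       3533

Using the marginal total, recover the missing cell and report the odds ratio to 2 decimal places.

The missing cell is in the unexposed row: 3533 − 341 = 3192.
So a = 145, b = 464, c = 341, d = 3192.
OR = (a·d)/(b·c) = (145 × 3192) / (464 × 341) = 462840 / 158224 = 2.92522

2.93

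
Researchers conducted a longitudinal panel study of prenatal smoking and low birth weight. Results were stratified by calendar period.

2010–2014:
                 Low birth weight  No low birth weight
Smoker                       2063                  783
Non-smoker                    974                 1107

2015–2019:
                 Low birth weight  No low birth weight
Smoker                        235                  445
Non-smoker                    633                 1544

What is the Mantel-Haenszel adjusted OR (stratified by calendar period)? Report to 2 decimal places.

OR_MH = Σ(aᵢdᵢ/nᵢ) / Σ(bᵢcᵢ/nᵢ), where nᵢ is the stratum total.
Stratum 1 (2010–2014): n = 4927; a·d/n = 2063·1107/4927 = 463.5155; b·c/n = 783·974/4927 = 154.7883
Stratum 2 (2015–2019): n = 2857; a·d/n = 235·1544/2857 = 127.0004; b·c/n = 445·633/2857 = 98.5947
OR_MH = (463.5155 + 127.0004) / (154.7883 + 98.5947) = 590.5159 / 253.3830 = 2.33053

2.33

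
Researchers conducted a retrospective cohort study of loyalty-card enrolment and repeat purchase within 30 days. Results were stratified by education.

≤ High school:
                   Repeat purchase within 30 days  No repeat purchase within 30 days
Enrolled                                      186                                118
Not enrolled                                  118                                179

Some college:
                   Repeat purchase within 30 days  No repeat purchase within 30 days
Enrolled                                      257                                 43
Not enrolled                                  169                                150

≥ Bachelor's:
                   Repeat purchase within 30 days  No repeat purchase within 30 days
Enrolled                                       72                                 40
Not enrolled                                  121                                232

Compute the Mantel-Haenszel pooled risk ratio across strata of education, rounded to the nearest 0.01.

RR_MH = Σ(aᵢ·n₀ᵢ/nᵢ) / Σ(cᵢ·n₁ᵢ/nᵢ), with n₁ᵢ = aᵢ+bᵢ (exposed), n₀ᵢ = cᵢ+dᵢ (unexposed), nᵢ = n₁ᵢ+n₀ᵢ.
Stratum 1 (≤ High school): n₁ = 304, n₀ = 297, n = 601; a·n₀/n = 186·297/601 = 91.9168; c·n₁/n = 118·304/601 = 59.6872
Stratum 2 (Some college): n₁ = 300, n₀ = 319, n = 619; a·n₀/n = 257·319/619 = 132.4443; c·n₁/n = 169·300/619 = 81.9063
Stratum 3 (≥ Bachelor's): n₁ = 112, n₀ = 353, n = 465; a·n₀/n = 72·353/465 = 54.6581; c·n₁/n = 121·112/465 = 29.1441
RR_MH = (91.9168 + 132.4443 + 54.6581) / (59.6872 + 81.9063 + 29.1441) = 279.0191 / 170.7376 = 1.63420

1.63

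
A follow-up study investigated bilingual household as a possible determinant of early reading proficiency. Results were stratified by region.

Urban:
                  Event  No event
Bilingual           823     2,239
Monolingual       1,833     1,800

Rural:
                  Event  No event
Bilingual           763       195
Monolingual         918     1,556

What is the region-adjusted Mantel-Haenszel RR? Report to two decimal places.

0.91

RR_MH = Σ(aᵢ·n₀ᵢ/nᵢ) / Σ(cᵢ·n₁ᵢ/nᵢ), with n₁ᵢ = aᵢ+bᵢ (exposed), n₀ᵢ = cᵢ+dᵢ (unexposed), nᵢ = n₁ᵢ+n₀ᵢ.
Stratum 1 (Urban): n₁ = 3062, n₀ = 3633, n = 6695; a·n₀/n = 823·3633/6695 = 446.5958; c·n₁/n = 1833·3062/6695 = 838.3340
Stratum 2 (Rural): n₁ = 958, n₀ = 2474, n = 3432; a·n₀/n = 763·2474/3432 = 550.0181; c·n₁/n = 918·958/3432 = 256.2483
RR_MH = (446.5958 + 550.0181) / (838.3340 + 256.2483) = 996.6139 / 1094.5822 = 0.91050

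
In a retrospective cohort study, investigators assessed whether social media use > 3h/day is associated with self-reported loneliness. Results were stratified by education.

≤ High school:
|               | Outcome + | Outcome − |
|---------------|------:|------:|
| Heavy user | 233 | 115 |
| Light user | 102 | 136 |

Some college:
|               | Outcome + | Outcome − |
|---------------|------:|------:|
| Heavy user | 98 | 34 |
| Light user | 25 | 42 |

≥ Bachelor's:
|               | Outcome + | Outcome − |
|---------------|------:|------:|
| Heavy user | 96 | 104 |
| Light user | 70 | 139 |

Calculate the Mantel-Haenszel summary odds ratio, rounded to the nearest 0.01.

OR_MH = Σ(aᵢdᵢ/nᵢ) / Σ(bᵢcᵢ/nᵢ), where nᵢ is the stratum total.
Stratum 1 (≤ High school): n = 586; a·d/n = 233·136/586 = 54.0751; b·c/n = 115·102/586 = 20.0171
Stratum 2 (Some college): n = 199; a·d/n = 98·42/199 = 20.6834; b·c/n = 34·25/199 = 4.2714
Stratum 3 (≥ Bachelor's): n = 409; a·d/n = 96·139/409 = 32.6259; b·c/n = 104·70/409 = 17.7995
OR_MH = (54.0751 + 20.6834 + 32.6259) / (20.0171 + 4.2714 + 17.7995) = 107.3844 / 42.0879 = 2.55143

2.55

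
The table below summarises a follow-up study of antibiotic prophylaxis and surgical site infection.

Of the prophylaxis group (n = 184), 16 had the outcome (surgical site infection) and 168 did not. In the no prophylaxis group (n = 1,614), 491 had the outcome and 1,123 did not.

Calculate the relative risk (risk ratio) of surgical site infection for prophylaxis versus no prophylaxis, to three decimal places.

From the description: a = 16, b = 168, c = 491, d = 1123.
Risk in exposed = 16/184 = 0.08696; risk in unexposed = 491/1614 = 0.30421.
RR = 0.08696 / 0.30421 = 0.28584
The risk is 71% lower among the exposed than among the unexposed.

0.286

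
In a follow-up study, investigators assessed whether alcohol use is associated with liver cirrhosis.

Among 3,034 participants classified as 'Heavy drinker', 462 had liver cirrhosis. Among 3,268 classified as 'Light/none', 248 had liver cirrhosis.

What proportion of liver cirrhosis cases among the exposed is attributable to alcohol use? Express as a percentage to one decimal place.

From the description: a = 462, b = 2572, c = 248, d = 3020.
Risk in exposed = 462/3034 = 0.15227; risk in unexposed = 248/3268 = 0.07589.
RR = 0.15227/0.07589 = 2.00658
AR% = (RR − 1)/RR × 100 = (2.00658 − 1)/2.00658 × 100 = 50.1640%

50.2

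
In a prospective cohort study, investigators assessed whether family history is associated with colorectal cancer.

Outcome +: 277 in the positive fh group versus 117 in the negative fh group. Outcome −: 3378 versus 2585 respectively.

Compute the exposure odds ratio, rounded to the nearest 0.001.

1.812

From the description: a = 277, b = 3378, c = 117, d = 2585.
OR = (a·d)/(b·c) = (277 × 2585) / (3378 × 117) = 716045 / 395226 = 1.81174
The odds of colorectal cancer are about 1.81 times as high in the positive fh group.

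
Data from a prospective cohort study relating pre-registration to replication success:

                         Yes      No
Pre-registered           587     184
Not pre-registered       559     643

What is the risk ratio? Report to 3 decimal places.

Cells: a = 587, b = 184, c = 559, d = 643.
Risk in exposed = 587/771 = 0.76135; risk in unexposed = 559/1202 = 0.46506.
RR = 0.76135 / 0.46506 = 1.63710
The risk among the exposed is 1.64 times that among the unexposed.

1.637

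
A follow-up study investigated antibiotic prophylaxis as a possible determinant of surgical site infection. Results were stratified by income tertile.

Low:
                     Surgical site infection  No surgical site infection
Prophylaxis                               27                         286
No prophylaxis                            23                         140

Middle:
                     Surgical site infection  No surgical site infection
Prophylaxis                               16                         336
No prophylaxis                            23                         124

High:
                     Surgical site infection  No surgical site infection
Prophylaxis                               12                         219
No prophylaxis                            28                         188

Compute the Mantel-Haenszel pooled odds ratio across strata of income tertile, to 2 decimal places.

OR_MH = Σ(aᵢdᵢ/nᵢ) / Σ(bᵢcᵢ/nᵢ), where nᵢ is the stratum total.
Stratum 1 (Low): n = 476; a·d/n = 27·140/476 = 7.9412; b·c/n = 286·23/476 = 13.8193
Stratum 2 (Middle): n = 499; a·d/n = 16·124/499 = 3.9760; b·c/n = 336·23/499 = 15.4870
Stratum 3 (High): n = 447; a·d/n = 12·188/447 = 5.0470; b·c/n = 219·28/447 = 13.7181
OR_MH = (7.9412 + 3.9760 + 5.0470) / (13.8193 + 15.4870 + 13.7181) = 16.9641 / 43.0244 = 0.39429

0.39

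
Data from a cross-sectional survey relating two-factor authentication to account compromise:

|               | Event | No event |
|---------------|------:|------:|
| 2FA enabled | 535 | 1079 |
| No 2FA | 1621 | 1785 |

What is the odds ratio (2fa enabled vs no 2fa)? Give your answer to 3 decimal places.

0.546

Cells: a = 535, b = 1079, c = 1621, d = 1785.
OR = (a·d)/(b·c) = (535 × 1785) / (1079 × 1621) = 954975 / 1749059 = 0.54599
Exposure is associated with lower odds of account compromise (OR = 0.55 < 1).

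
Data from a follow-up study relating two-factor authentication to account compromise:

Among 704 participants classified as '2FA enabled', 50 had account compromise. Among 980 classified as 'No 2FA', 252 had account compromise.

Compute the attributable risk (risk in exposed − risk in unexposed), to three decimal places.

From the description: a = 50, b = 654, c = 252, d = 728.
Risk in exposed = 50/704 = 0.071023; risk in unexposed = 252/980 = 0.257143.
Risk difference = 0.071023 − 0.257143 = -0.186120

-0.186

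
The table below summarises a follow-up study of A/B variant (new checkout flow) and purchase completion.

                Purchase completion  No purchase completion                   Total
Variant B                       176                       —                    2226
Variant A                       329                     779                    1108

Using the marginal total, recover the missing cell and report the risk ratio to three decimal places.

0.266

The missing cell is in the exposed row: 2226 − 176 = 2050.
So a = 176, b = 2050, c = 329, d = 779.
RR = [a/(a+b)] / [c/(c+d)] = (176/2226) / (329/1108) = 0.07907/0.29693 = 0.26628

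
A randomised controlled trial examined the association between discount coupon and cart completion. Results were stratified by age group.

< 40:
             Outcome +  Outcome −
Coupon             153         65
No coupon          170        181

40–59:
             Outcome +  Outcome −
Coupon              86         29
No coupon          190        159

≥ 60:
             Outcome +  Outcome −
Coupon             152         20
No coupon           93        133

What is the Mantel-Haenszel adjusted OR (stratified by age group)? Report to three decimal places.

3.585

OR_MH = Σ(aᵢdᵢ/nᵢ) / Σ(bᵢcᵢ/nᵢ), where nᵢ is the stratum total.
Stratum 1 (< 40): n = 569; a·d/n = 153·181/569 = 48.6696; b·c/n = 65·170/569 = 19.4200
Stratum 2 (40–59): n = 464; a·d/n = 86·159/464 = 29.4698; b·c/n = 29·190/464 = 11.8750
Stratum 3 (≥ 60): n = 398; a·d/n = 152·133/398 = 50.7940; b·c/n = 20·93/398 = 4.6734
OR_MH = (48.6696 + 29.4698 + 50.7940) / (19.4200 + 11.8750 + 4.6734) = 128.9334 / 35.9684 = 3.58463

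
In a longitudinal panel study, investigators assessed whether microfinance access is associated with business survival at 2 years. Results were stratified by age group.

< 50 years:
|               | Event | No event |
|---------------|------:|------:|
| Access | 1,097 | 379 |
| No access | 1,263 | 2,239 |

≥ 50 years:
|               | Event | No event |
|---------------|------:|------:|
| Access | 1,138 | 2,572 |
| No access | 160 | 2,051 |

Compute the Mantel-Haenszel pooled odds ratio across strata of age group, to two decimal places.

5.36

OR_MH = Σ(aᵢdᵢ/nᵢ) / Σ(bᵢcᵢ/nᵢ), where nᵢ is the stratum total.
Stratum 1 (< 50 years): n = 4978; a·d/n = 1097·2239/4978 = 493.4076; b·c/n = 379·1263/4978 = 96.1585
Stratum 2 (≥ 50 years): n = 5921; a·d/n = 1138·2051/5921 = 394.1966; b·c/n = 2572·160/5921 = 69.5018
OR_MH = (493.4076 + 394.1966) / (96.1585 + 69.5018) = 887.6042 / 165.6603 = 5.35798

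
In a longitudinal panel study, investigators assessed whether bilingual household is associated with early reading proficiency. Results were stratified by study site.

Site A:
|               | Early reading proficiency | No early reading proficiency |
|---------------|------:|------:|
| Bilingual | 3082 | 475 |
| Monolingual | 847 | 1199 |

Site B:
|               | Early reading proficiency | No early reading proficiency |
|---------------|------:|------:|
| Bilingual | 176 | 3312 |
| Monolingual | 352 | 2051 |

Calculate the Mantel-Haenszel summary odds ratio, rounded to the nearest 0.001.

OR_MH = Σ(aᵢdᵢ/nᵢ) / Σ(bᵢcᵢ/nᵢ), where nᵢ is the stratum total.
Stratum 1 (Site A): n = 5603; a·d/n = 3082·1199/5603 = 659.5249; b·c/n = 475·847/5603 = 71.8053
Stratum 2 (Site B): n = 5891; a·d/n = 176·2051/5891 = 61.2758; b·c/n = 3312·352/5891 = 197.8992
OR_MH = (659.5249 + 61.2758) / (71.8053 + 197.8992) = 720.8007 / 269.7045 = 2.67256

2.673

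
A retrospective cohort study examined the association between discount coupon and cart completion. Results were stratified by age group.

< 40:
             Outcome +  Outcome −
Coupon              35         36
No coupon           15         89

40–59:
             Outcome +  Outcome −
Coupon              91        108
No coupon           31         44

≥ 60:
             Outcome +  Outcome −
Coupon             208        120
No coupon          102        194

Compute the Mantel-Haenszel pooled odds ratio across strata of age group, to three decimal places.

2.780

OR_MH = Σ(aᵢdᵢ/nᵢ) / Σ(bᵢcᵢ/nᵢ), where nᵢ is the stratum total.
Stratum 1 (< 40): n = 175; a·d/n = 35·89/175 = 17.8000; b·c/n = 36·15/175 = 3.0857
Stratum 2 (40–59): n = 274; a·d/n = 91·44/274 = 14.6131; b·c/n = 108·31/274 = 12.2190
Stratum 3 (≥ 60): n = 624; a·d/n = 208·194/624 = 64.6667; b·c/n = 120·102/624 = 19.6154
OR_MH = (17.8000 + 14.6131 + 64.6667) / (3.0857 + 12.2190 + 19.6154) = 97.0798 / 34.9201 = 2.78006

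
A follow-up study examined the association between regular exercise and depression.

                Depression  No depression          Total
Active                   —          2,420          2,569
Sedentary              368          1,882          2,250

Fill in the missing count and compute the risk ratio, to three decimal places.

0.355

The missing cell is in the exposed row: 2569 − 2420 = 149.
So a = 149, b = 2420, c = 368, d = 1882.
RR = [a/(a+b)] / [c/(c+d)] = (149/2569) / (368/2250) = 0.05800/0.16356 = 0.35461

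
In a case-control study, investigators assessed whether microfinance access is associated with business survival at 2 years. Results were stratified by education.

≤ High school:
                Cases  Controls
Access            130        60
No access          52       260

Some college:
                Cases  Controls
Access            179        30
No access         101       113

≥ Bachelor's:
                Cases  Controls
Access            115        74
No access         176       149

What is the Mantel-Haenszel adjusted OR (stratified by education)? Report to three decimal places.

3.835

OR_MH = Σ(aᵢdᵢ/nᵢ) / Σ(bᵢcᵢ/nᵢ), where nᵢ is the stratum total.
Stratum 1 (≤ High school): n = 502; a·d/n = 130·260/502 = 67.3307; b·c/n = 60·52/502 = 6.2151
Stratum 2 (Some college): n = 423; a·d/n = 179·113/423 = 47.8180; b·c/n = 30·101/423 = 7.1631
Stratum 3 (≥ Bachelor's): n = 514; a·d/n = 115·149/514 = 33.3366; b·c/n = 74·176/514 = 25.3385
OR_MH = (67.3307 + 47.8180 + 33.3366) / (6.2151 + 7.1631 + 25.3385) = 148.4852 / 38.7168 = 3.83516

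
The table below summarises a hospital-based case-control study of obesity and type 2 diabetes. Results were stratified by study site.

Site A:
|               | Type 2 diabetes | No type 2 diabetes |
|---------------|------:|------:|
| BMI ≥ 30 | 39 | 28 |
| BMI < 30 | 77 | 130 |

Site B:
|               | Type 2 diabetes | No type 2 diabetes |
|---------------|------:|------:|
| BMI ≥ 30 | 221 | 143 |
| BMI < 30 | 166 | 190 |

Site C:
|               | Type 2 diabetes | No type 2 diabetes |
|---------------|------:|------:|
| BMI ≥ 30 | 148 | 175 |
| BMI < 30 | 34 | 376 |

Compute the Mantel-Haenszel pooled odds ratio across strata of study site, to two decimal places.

OR_MH = Σ(aᵢdᵢ/nᵢ) / Σ(bᵢcᵢ/nᵢ), where nᵢ is the stratum total.
Stratum 1 (Site A): n = 274; a·d/n = 39·130/274 = 18.5036; b·c/n = 28·77/274 = 7.8686
Stratum 2 (Site B): n = 720; a·d/n = 221·190/720 = 58.3194; b·c/n = 143·166/720 = 32.9694
Stratum 3 (Site C): n = 733; a·d/n = 148·376/733 = 75.9181; b·c/n = 175·34/733 = 8.1173
OR_MH = (18.5036 + 58.3194 + 75.9181) / (7.8686 + 32.9694 + 8.1173) = 152.7412 / 48.9554 = 3.12001

3.12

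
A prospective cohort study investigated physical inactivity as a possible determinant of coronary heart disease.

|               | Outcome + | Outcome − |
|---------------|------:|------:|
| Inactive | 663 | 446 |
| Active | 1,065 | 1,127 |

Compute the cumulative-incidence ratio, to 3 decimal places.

1.230

Cells: a = 663, b = 446, c = 1065, d = 1127.
Risk in exposed = 663/1109 = 0.59784; risk in unexposed = 1065/2192 = 0.48586.
RR = 0.59784 / 0.48586 = 1.23048
The risk among the exposed is 1.23 times that among the unexposed.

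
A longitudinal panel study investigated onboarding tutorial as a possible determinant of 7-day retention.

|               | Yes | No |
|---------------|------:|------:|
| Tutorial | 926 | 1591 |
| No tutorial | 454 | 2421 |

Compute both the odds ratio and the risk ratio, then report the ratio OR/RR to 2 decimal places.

1.33

Cells: a = 926, b = 1591, c = 454, d = 2421.
OR = (926·2421)/(1591·454) = 2241846/722314 = 3.10370
Risk in exposed = 926/2517 = 0.36790; risk in unexposed = 454/2875 = 0.15791; RR = 2.32975
OR/RR = 3.10370 / 2.32975 = 1.33220
The outcome is not rare, so the OR lies further from 1 than the RR.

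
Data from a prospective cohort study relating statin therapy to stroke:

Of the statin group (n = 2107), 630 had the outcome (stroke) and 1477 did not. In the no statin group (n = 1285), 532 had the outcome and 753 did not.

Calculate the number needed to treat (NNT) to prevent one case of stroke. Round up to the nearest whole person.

9

Risk in treated group = 630/2107 = 0.29900; risk in control = 532/1285 = 0.41401.
Absolute risk reduction = 0.41401 − 0.29900 = 0.11500
NNT = 1 / ARR = 1 / 0.11500 = 8.695 → round up → 9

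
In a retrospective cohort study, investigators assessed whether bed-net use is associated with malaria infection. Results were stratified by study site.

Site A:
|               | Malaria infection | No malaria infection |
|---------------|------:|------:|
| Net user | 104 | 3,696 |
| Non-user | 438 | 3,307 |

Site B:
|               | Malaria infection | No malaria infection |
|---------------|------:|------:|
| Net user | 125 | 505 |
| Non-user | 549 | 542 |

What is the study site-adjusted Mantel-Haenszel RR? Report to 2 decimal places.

RR_MH = Σ(aᵢ·n₀ᵢ/nᵢ) / Σ(cᵢ·n₁ᵢ/nᵢ), with n₁ᵢ = aᵢ+bᵢ (exposed), n₀ᵢ = cᵢ+dᵢ (unexposed), nᵢ = n₁ᵢ+n₀ᵢ.
Stratum 1 (Site A): n₁ = 3800, n₀ = 3745, n = 7545; a·n₀/n = 104·3745/7545 = 51.6209; c·n₁/n = 438·3800/7545 = 220.5964
Stratum 2 (Site B): n₁ = 630, n₀ = 1091, n = 1721; a·n₀/n = 125·1091/1721 = 79.2417; c·n₁/n = 549·630/1721 = 200.9704
RR_MH = (51.6209 + 79.2417) / (220.5964 + 200.9704) = 130.8627 / 421.5668 = 0.31042

0.31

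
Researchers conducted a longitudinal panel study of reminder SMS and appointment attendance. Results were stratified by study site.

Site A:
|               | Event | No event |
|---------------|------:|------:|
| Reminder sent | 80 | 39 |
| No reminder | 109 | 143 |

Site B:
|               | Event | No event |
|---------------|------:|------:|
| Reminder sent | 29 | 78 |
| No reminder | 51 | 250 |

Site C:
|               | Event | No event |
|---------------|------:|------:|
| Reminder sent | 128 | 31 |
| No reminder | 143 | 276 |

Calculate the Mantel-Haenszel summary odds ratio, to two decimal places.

3.80

OR_MH = Σ(aᵢdᵢ/nᵢ) / Σ(bᵢcᵢ/nᵢ), where nᵢ is the stratum total.
Stratum 1 (Site A): n = 371; a·d/n = 80·143/371 = 30.8356; b·c/n = 39·109/371 = 11.4582
Stratum 2 (Site B): n = 408; a·d/n = 29·250/408 = 17.7696; b·c/n = 78·51/408 = 9.7500
Stratum 3 (Site C): n = 578; a·d/n = 128·276/578 = 61.1211; b·c/n = 31·143/578 = 7.6696
OR_MH = (30.8356 + 17.7696 + 61.1211) / (11.4582 + 9.7500 + 7.6696) = 109.7263 / 28.8778 = 3.79968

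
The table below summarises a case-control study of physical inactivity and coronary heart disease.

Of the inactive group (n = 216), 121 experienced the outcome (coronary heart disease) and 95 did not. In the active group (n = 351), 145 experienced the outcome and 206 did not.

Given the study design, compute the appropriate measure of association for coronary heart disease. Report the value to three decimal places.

From the description: a = 121, b = 95, c = 145, d = 206.
This is a case-control study: participants were sampled on outcome status, so risks in the source population cannot be estimated directly — relative risk is not valid here. The odds ratio is the appropriate measure.
OR = (a·d)/(b·c) = (121 × 206) / (95 × 145) = 24926 / 13775 = 1.80951

1.810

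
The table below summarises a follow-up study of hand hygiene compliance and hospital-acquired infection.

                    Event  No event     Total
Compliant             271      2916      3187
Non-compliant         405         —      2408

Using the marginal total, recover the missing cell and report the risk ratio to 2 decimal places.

0.51

The missing cell is in the unexposed row: 2408 − 405 = 2003.
So a = 271, b = 2916, c = 405, d = 2003.
RR = [a/(a+b)] / [c/(c+d)] = (271/3187) / (405/2408) = 0.08503/0.16819 = 0.50558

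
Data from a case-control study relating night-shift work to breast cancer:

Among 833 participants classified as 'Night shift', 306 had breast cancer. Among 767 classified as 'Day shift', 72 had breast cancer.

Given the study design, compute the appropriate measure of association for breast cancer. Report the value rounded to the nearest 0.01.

From the description: a = 306, b = 527, c = 72, d = 695.
This is a case-control study: participants were sampled on outcome status, so risks in the source population cannot be estimated directly — relative risk is not valid here. The odds ratio is the appropriate measure.
OR = (a·d)/(b·c) = (306 × 695) / (527 × 72) = 212670 / 37944 = 5.60484

5.60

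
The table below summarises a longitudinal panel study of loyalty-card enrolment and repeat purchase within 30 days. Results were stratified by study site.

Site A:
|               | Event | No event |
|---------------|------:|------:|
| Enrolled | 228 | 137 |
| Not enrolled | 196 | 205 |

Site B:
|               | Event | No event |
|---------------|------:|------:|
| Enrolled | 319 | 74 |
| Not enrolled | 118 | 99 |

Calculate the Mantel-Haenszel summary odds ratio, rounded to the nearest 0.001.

2.285

OR_MH = Σ(aᵢdᵢ/nᵢ) / Σ(bᵢcᵢ/nᵢ), where nᵢ is the stratum total.
Stratum 1 (Site A): n = 766; a·d/n = 228·205/766 = 61.0183; b·c/n = 137·196/766 = 35.0548
Stratum 2 (Site B): n = 610; a·d/n = 319·99/610 = 51.7721; b·c/n = 74·118/610 = 14.3148
OR_MH = (61.0183 + 51.7721) / (35.0548 + 14.3148) = 112.7904 / 49.3696 = 2.28461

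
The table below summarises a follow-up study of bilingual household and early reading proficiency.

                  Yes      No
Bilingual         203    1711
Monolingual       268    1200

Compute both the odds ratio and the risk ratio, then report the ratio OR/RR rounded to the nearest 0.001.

0.914

Cells: a = 203, b = 1711, c = 268, d = 1200.
OR = (203·1200)/(1711·268) = 243600/458548 = 0.53124
Risk in exposed = 203/1914 = 0.10606; risk in unexposed = 268/1468 = 0.18256; RR = 0.58096
OR/RR = 0.53124 / 0.58096 = 0.91442
The outcome is not rare, so the OR lies further from 1 than the RR.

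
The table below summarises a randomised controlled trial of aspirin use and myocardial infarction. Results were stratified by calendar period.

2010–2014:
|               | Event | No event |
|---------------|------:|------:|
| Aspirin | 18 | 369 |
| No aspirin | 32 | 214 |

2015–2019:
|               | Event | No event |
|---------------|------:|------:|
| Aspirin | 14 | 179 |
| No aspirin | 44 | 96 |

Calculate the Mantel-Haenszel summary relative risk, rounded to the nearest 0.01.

0.29

RR_MH = Σ(aᵢ·n₀ᵢ/nᵢ) / Σ(cᵢ·n₁ᵢ/nᵢ), with n₁ᵢ = aᵢ+bᵢ (exposed), n₀ᵢ = cᵢ+dᵢ (unexposed), nᵢ = n₁ᵢ+n₀ᵢ.
Stratum 1 (2010–2014): n₁ = 387, n₀ = 246, n = 633; a·n₀/n = 18·246/633 = 6.9953; c·n₁/n = 32·387/633 = 19.5640
Stratum 2 (2015–2019): n₁ = 193, n₀ = 140, n = 333; a·n₀/n = 14·140/333 = 5.8859; c·n₁/n = 44·193/333 = 25.5015
RR_MH = (6.9953 + 5.8859) / (19.5640 + 25.5015) = 12.8811 / 45.0655 = 0.28583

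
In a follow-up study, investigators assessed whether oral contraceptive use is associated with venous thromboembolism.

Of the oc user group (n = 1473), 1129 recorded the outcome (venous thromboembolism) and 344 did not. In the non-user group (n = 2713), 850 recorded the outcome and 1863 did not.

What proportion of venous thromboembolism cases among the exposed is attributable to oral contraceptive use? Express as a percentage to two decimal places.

59.12

From the description: a = 1129, b = 344, c = 850, d = 1863.
Risk in exposed = 1129/1473 = 0.76646; risk in unexposed = 850/2713 = 0.31331.
RR = 0.76646/0.31331 = 2.44637
AR% = (RR − 1)/RR × 100 = (2.44637 − 1)/2.44637 × 100 = 59.1231%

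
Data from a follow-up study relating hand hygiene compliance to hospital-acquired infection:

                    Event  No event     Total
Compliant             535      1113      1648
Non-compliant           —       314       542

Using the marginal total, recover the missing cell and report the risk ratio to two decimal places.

0.77

The missing cell is in the unexposed row: 542 − 314 = 228.
So a = 535, b = 1113, c = 228, d = 314.
RR = [a/(a+b)] / [c/(c+d)] = (535/1648) / (228/542) = 0.32464/0.42066 = 0.77172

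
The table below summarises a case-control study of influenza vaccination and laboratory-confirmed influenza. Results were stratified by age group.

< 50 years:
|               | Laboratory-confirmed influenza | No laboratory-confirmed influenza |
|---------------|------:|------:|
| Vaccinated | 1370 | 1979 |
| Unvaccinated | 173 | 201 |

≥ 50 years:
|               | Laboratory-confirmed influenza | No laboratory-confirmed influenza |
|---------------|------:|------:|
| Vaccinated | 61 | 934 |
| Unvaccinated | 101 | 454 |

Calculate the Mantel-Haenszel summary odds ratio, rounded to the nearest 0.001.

0.601

OR_MH = Σ(aᵢdᵢ/nᵢ) / Σ(bᵢcᵢ/nᵢ), where nᵢ is the stratum total.
Stratum 1 (< 50 years): n = 3723; a·d/n = 1370·201/3723 = 73.9645; b·c/n = 1979·173/3723 = 91.9600
Stratum 2 (≥ 50 years): n = 1550; a·d/n = 61·454/1550 = 17.8671; b·c/n = 934·101/1550 = 60.8606
OR_MH = (73.9645 + 17.8671) / (91.9600 + 60.8606) = 91.8316 / 152.8206 = 0.60091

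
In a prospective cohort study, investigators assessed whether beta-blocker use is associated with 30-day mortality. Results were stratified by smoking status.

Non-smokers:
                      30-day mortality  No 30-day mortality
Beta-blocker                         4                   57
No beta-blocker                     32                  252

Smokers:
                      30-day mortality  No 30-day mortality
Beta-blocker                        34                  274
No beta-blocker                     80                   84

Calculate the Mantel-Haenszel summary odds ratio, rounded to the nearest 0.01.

0.17

OR_MH = Σ(aᵢdᵢ/nᵢ) / Σ(bᵢcᵢ/nᵢ), where nᵢ is the stratum total.
Stratum 1 (Non-smokers): n = 345; a·d/n = 4·252/345 = 2.9217; b·c/n = 57·32/345 = 5.2870
Stratum 2 (Smokers): n = 472; a·d/n = 34·84/472 = 6.0508; b·c/n = 274·80/472 = 46.4407
OR_MH = (2.9217 + 6.0508) / (5.2870 + 46.4407) = 8.9726 / 51.7276 = 0.17346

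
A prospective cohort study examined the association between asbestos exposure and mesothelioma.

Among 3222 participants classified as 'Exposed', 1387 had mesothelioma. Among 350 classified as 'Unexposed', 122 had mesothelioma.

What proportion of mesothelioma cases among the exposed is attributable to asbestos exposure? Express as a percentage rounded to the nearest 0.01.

19.03

From the description: a = 1387, b = 1835, c = 122, d = 228.
Risk in exposed = 1387/3222 = 0.43048; risk in unexposed = 122/350 = 0.34857.
RR = 0.43048/0.34857 = 1.23498
AR% = (RR − 1)/RR × 100 = (1.23498 − 1)/1.23498 × 100 = 19.0269%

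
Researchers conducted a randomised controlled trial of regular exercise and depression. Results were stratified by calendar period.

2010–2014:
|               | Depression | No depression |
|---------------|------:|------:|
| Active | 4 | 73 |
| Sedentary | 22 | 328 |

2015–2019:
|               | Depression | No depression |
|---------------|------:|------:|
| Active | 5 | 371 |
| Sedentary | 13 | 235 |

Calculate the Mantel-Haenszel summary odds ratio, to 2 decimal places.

0.43

OR_MH = Σ(aᵢdᵢ/nᵢ) / Σ(bᵢcᵢ/nᵢ), where nᵢ is the stratum total.
Stratum 1 (2010–2014): n = 427; a·d/n = 4·328/427 = 3.0726; b·c/n = 73·22/427 = 3.7611
Stratum 2 (2015–2019): n = 624; a·d/n = 5·235/624 = 1.8830; b·c/n = 371·13/624 = 7.7292
OR_MH = (3.0726 + 1.8830) / (3.7611 + 7.7292) = 4.9556 / 11.4903 = 0.43129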